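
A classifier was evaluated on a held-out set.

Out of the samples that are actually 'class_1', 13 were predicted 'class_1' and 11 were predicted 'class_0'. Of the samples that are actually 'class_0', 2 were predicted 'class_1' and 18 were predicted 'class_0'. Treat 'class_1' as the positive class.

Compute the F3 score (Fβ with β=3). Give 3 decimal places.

Fβ = (1+β²)·TP / ((1+β²)·TP + β²·FN + FP), with β²=9
= 10·13 / (10·13 + 9·11 + 2) = 0.563

0.563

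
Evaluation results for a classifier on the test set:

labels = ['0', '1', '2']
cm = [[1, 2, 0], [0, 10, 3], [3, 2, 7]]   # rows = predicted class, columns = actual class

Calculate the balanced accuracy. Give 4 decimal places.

0.5548

Balanced accuracy = mean of per-class recall.
  0: recall = 1/4 = 0.25000
  1: recall = 10/14 = 0.71429
  2: recall = 7/10 = 0.70000
Mean = (0.25000 + 0.71429 + 0.70000) / 3 = 0.5548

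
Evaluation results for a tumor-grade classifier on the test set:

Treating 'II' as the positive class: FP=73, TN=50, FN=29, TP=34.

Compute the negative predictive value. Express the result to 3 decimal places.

0.633

NPV = TN/(TN+FN) = 50/(50+29) = 0.633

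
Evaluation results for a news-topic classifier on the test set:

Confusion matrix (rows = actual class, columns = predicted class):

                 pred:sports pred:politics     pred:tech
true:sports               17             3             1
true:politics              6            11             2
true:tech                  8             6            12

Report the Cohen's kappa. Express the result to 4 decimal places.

0.4153

Observed agreement pₒ = trace/N = 40/66 = 0.60606
Expected agreement pₑ = Σ (rowᵢ·colᵢ)/N² = (21·31 + 19·20 + 26·15)/66² = 0.32622
κ = (pₒ − pₑ)/(1 − pₑ) = (0.60606 − 0.32622)/(1 − 0.32622) = 0.4153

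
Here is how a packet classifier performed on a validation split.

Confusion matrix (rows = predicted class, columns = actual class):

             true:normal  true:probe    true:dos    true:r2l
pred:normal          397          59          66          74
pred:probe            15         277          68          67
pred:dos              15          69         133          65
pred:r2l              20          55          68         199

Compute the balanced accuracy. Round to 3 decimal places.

Balanced accuracy = mean of per-class recall.
  normal: recall = 397/447 = 0.8881
  probe: recall = 277/460 = 0.6022
  dos: recall = 133/335 = 0.3970
  r2l: recall = 199/405 = 0.4914
Mean = (0.8881 + 0.6022 + 0.3970 + 0.4914) / 4 = 0.595

0.595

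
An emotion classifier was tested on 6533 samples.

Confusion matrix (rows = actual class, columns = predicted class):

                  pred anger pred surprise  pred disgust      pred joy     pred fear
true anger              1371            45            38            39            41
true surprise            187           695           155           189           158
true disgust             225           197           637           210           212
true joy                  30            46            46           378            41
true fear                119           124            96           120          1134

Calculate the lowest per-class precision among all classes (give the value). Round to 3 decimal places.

Per-class precision (TP/(TP+FP)):
  anger: TP=1371, FP=187+225+30+119=561 → 1371/1932 = 0.7096
  surprise: TP=695, FP=45+197+46+124=412 → 695/1107 = 0.6278
  disgust: TP=637, FP=38+155+46+96=335 → 637/972 = 0.6553
  joy: TP=378, FP=39+189+210+120=558 → 378/936 = 0.4038
  fear: TP=1134, FP=41+158+212+41=452 → 1134/1586 = 0.7150
Lowest is class 'joy' with precision = 0.404.

0.404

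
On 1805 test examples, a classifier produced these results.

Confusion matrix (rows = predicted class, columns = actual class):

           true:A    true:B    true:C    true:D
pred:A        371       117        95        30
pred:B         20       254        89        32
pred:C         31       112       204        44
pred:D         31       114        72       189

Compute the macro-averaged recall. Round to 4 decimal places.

0.5822

Per-class recall (TP/(TP+FN)):
  A: TP=371, FN=20+31+31=82 → 371/453 = 0.81898
  B: TP=254, FN=117+112+114=343 → 254/597 = 0.42546
  C: TP=204, FN=95+89+72=256 → 204/460 = 0.44348
  D: TP=189, FN=30+32+44=106 → 189/295 = 0.64068
Macro-recall = mean = (0.81898 + 0.42546 + 0.44348 + 0.64068) / 4 = 0.5822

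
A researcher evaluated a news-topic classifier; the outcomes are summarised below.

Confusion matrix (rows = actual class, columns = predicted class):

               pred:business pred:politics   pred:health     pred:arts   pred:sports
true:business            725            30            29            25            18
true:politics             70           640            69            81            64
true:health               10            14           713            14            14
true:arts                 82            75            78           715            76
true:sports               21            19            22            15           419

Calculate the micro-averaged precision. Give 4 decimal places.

Micro-averaging pools counts across classes: ΣTP=3212, ΣFP=826, ΣFN=826.
Micro-precision = TP/(TP+FP) on pooled counts = 0.7954 (equals overall accuracy in single-label multiclass).

0.7954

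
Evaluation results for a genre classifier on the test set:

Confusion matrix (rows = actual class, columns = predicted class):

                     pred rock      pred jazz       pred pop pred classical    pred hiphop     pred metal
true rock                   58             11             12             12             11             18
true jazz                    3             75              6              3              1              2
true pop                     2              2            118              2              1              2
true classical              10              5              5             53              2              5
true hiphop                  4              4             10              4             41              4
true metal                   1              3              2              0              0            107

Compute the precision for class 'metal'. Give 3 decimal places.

0.775

Treat 'metal' as positive and all other classes as negative.
precision = TP/(TP+FP).
metal: TP=107, FP=18+2+2+5+4=31 → 107/138 = 0.7754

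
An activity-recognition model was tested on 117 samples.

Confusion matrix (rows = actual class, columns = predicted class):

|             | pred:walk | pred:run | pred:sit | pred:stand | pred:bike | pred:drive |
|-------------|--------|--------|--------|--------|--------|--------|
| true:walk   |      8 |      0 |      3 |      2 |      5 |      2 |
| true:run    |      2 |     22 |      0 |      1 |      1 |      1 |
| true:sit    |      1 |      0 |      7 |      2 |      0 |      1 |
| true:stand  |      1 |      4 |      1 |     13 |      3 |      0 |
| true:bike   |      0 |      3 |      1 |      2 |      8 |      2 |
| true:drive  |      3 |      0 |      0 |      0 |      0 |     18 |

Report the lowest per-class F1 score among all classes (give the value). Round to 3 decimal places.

Per-class F1 score (2·TP/(2·TP+FP+FN)):
  walk: TP=8, FP=2+1+1+0+3=7, FN=0+3+2+5+2=12 → 16/35 = 0.4571
  run: TP=22, FP=0+0+4+3+0=7, FN=2+0+1+1+1=5 → 44/56 = 0.7857
  sit: TP=7, FP=3+0+1+1+0=5, FN=1+0+2+0+1=4 → 14/23 = 0.6087
  stand: TP=13, FP=2+1+2+2+0=7, FN=1+4+1+3+0=9 → 26/42 = 0.6190
  bike: TP=8, FP=5+1+0+3+0=9, FN=0+3+1+2+2=8 → 16/33 = 0.4848
  drive: TP=18, FP=2+1+1+0+2=6, FN=3+0+0+0+0=3 → 36/45 = 0.8000
Lowest is class 'walk' with F1 score = 0.457.

0.457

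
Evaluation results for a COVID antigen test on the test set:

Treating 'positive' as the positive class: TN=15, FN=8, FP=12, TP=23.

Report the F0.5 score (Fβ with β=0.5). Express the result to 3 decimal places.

0.673

Fβ = (1+β²)·TP / ((1+β²)·TP + β²·FN + FP), with β²=1/4
= 1.25·23 / (1.25·23 + 0.25·8 + 12) = 0.673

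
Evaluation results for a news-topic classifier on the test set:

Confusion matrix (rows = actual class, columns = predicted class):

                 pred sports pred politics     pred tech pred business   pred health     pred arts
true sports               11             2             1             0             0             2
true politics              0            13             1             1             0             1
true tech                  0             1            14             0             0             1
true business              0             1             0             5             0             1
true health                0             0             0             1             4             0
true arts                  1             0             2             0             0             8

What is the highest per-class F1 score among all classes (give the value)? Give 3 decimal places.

0.889

Per-class F1 score (2·TP/(2·TP+FP+FN)):
  sports: TP=11, FP=0+0+0+0+1=1, FN=2+1+0+0+2=5 → 22/28 = 0.7857
  politics: TP=13, FP=2+1+1+0+0=4, FN=0+1+1+0+1=3 → 26/33 = 0.7879
  tech: TP=14, FP=1+1+0+0+2=4, FN=0+1+0+0+1=2 → 28/34 = 0.8235
  business: TP=5, FP=0+1+0+1+0=2, FN=0+1+0+0+1=2 → 10/14 = 0.7143
  health: TP=4, FP=0+0+0+0+0=0, FN=0+0+0+1+0=1 → 8/9 = 0.8889
  arts: TP=8, FP=2+1+1+1+0=5, FN=1+0+2+0+0=3 → 16/24 = 0.6667
Highest is class 'health' with F1 score = 0.889.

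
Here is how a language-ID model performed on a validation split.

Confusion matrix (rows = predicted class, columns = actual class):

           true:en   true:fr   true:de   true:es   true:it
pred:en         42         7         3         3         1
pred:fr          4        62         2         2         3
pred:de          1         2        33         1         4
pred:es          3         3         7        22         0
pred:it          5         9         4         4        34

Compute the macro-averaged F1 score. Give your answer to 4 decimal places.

Per-class F1 score (2·TP/(2·TP+FP+FN)):
  en: TP=42, FP=7+3+3+1=14, FN=4+1+3+5=13 → 84/111 = 0.75676
  fr: TP=62, FP=4+2+2+3=11, FN=7+2+3+9=21 → 124/156 = 0.79487
  de: TP=33, FP=1+2+1+4=8, FN=3+2+7+4=16 → 66/90 = 0.73333
  es: TP=22, FP=3+3+7+0=13, FN=3+2+1+4=10 → 44/67 = 0.65672
  it: TP=34, FP=5+9+4+4=22, FN=1+3+4+0=8 → 68/98 = 0.69388
Macro-F1 score = mean = (0.75676 + 0.79487 + 0.73333 + 0.65672 + 0.69388) / 5 = 0.7271

0.7271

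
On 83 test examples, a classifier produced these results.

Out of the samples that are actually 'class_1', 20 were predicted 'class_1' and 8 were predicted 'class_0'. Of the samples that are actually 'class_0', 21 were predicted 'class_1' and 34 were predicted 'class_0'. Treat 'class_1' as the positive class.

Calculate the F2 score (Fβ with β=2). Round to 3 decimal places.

0.654

Fβ = (1+β²)·TP / ((1+β²)·TP + β²·FN + FP), with β²=4
= 5·20 / (5·20 + 4·8 + 21) = 0.654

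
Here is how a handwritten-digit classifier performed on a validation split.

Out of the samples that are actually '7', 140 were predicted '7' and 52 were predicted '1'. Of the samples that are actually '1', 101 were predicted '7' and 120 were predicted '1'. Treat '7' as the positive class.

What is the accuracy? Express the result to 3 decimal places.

0.630

Accuracy = (TP+TN)/N = (140+120)/413 = 0.630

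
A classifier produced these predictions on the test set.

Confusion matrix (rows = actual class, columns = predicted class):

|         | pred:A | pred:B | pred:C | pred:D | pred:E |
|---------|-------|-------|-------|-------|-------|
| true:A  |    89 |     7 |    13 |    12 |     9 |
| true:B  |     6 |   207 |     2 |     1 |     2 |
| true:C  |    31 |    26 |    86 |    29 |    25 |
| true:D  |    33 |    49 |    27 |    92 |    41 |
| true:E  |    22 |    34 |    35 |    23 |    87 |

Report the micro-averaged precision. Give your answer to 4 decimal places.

0.5678

Micro-averaging pools counts across classes: ΣTP=561, ΣFP=427, ΣFN=427.
Micro-precision = TP/(TP+FP) on pooled counts = 0.5678 (equals overall accuracy in single-label multiclass).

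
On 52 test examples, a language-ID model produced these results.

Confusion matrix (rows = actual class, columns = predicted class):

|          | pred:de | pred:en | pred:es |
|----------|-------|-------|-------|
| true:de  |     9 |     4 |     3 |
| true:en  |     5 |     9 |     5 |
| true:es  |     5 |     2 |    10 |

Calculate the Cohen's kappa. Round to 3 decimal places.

0.310

Observed agreement pₒ = trace/N = 28/52 = 0.5385
Expected agreement pₑ = Σ (rowᵢ·colᵢ)/N² = (16·19 + 19·15 + 17·18)/52² = 0.3310
κ = (pₒ − pₑ)/(1 − pₑ) = (0.5385 − 0.3310)/(1 − 0.3310) = 0.310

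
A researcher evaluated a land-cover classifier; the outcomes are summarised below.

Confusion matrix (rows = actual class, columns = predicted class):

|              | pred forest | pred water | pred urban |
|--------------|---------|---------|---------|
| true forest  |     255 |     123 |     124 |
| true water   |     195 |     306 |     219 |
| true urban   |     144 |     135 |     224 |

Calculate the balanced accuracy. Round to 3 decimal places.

Balanced accuracy = mean of per-class recall.
  forest: recall = 255/502 = 0.5080
  water: recall = 306/720 = 0.4250
  urban: recall = 224/503 = 0.4453
Mean = (0.5080 + 0.4250 + 0.4453) / 3 = 0.459

0.459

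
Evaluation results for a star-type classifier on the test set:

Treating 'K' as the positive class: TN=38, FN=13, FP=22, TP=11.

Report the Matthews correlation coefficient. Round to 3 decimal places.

0.085

MCC = (TP·TN − FP·FN) / √((TP+FP)(TP+FN)(TN+FP)(TN+FN))
Numerator = 11·38 − 22·13 = 132
Denominator = √(33·24·60·51) = √2423520 = 1556.7659
MCC = 132 / 1556.7659 = 0.085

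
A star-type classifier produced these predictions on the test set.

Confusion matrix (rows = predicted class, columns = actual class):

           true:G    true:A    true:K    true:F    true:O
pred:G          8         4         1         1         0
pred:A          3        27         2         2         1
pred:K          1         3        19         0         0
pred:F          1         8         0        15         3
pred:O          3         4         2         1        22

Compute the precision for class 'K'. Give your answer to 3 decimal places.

precision = TP/(TP+FP).
K: TP=19, FP=1+3+0+0=4 → 19/23 = 0.8261

0.826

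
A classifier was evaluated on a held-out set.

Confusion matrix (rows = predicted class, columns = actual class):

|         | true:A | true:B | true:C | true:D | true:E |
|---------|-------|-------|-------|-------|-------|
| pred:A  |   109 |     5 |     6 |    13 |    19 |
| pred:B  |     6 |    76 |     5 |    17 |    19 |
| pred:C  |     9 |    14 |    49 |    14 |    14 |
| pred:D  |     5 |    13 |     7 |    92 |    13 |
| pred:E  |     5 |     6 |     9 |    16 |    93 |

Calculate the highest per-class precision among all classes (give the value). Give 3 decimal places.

0.721

Per-class precision (TP/(TP+FP)):
  A: TP=109, FP=5+6+13+19=43 → 109/152 = 0.7171
  B: TP=76, FP=6+5+17+19=47 → 76/123 = 0.6179
  C: TP=49, FP=9+14+14+14=51 → 49/100 = 0.4900
  D: TP=92, FP=5+13+7+13=38 → 92/130 = 0.7077
  E: TP=93, FP=5+6+9+16=36 → 93/129 = 0.7209
Highest is class 'E' with precision = 0.721.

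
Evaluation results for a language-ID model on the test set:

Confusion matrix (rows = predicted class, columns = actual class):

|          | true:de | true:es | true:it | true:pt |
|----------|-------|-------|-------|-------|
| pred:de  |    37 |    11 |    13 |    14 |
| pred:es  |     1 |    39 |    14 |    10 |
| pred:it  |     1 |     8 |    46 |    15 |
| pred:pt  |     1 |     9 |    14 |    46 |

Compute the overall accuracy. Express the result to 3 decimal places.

0.602

Accuracy = trace / total = (37+39+46+46=168) / 279 = 168/279 = 0.602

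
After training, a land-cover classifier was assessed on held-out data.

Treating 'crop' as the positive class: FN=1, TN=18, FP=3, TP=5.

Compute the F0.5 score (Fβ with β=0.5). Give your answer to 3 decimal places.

0.658

Fβ = (1+β²)·TP / ((1+β²)·TP + β²·FN + FP), with β²=1/4
= 1.25·5 / (1.25·5 + 0.25·1 + 3) = 0.658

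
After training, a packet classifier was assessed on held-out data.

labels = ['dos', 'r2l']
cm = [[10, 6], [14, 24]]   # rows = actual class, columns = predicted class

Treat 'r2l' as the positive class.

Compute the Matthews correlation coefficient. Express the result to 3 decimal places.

0.236

MCC = (TP·TN − FP·FN) / √((TP+FP)(TP+FN)(TN+FP)(TN+FN))
Numerator = 24·10 − 6·14 = 156
Denominator = √(30·38·16·24) = √437760 = 661.6343
MCC = 156 / 661.6343 = 0.236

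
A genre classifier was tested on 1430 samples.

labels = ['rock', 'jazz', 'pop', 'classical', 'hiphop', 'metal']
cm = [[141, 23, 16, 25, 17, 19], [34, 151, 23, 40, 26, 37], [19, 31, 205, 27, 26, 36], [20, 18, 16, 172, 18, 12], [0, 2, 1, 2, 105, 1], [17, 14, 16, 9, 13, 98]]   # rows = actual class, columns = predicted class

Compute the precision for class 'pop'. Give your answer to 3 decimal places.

One-vs-rest for 'pop': TP = diagonal; FP = other classes predicted 'pop'; FN = 'pop' predicted as other.
precision = TP/(TP+FP).
pop: TP=205, FP=16+23+16+1+16=72 → 205/277 = 0.7401

0.740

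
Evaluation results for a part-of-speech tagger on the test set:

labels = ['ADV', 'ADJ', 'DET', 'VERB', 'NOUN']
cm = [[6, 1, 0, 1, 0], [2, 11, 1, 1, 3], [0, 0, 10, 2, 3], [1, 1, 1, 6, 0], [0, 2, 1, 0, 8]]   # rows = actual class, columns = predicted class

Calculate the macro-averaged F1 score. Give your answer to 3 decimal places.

Per-class F1 score (2·TP/(2·TP+FP+FN)):
  ADV: TP=6, FP=2+0+1+0=3, FN=1+0+1+0=2 → 12/17 = 0.7059
  ADJ: TP=11, FP=1+0+1+2=4, FN=2+1+1+3=7 → 22/33 = 0.6667
  DET: TP=10, FP=0+1+1+1=3, FN=0+0+2+3=5 → 20/28 = 0.7143
  VERB: TP=6, FP=1+1+2+0=4, FN=1+1+1+0=3 → 12/19 = 0.6316
  NOUN: TP=8, FP=0+3+3+0=6, FN=0+2+1+0=3 → 16/25 = 0.6400
Macro-F1 score = mean = (0.7059 + 0.6667 + 0.7143 + 0.6316 + 0.6400) / 5 = 0.672

0.672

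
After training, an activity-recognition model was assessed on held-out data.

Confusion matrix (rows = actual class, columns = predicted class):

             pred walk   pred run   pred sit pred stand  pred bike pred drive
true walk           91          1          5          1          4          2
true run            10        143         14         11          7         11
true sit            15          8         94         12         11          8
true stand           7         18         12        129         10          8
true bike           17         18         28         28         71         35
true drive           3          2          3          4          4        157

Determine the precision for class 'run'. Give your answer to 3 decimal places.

0.753

One-vs-rest for 'run': TP = diagonal; FP = other classes predicted 'run'; FN = 'run' predicted as other.
precision = TP/(TP+FP).
run: TP=143, FP=1+8+18+18+2=47 → 143/190 = 0.7526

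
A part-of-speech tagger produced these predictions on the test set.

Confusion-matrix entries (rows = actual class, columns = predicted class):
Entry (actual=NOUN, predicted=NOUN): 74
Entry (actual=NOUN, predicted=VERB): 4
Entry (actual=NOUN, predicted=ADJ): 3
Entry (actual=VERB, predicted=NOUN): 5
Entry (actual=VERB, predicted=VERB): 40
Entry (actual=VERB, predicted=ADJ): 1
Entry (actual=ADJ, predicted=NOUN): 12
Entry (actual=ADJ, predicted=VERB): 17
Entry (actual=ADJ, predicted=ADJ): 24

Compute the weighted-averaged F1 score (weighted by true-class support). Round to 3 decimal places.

Per-class F1 score (2·TP/(2·TP+FP+FN)):
  NOUN: TP=74, FP=5+12=17, FN=4+3=7 → 148/172 = 0.8605
  VERB: TP=40, FP=4+17=21, FN=5+1=6 → 80/107 = 0.7477
  ADJ: TP=24, FP=3+1=4, FN=12+17=29 → 48/81 = 0.5926
Weighted-F1 score = Σ (supportᵢ/N)·F1 scoreᵢ with N=180: (81/180)·0.8605 + (46/180)·0.7477 + (53/180)·0.5926 = 0.753

0.753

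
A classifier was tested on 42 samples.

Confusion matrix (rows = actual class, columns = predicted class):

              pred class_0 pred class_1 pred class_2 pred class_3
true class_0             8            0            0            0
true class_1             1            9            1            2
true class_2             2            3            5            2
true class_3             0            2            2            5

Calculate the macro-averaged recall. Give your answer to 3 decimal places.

0.666

Per-class recall (TP/(TP+FN)):
  class_0: TP=8, FN=0+0+0=0 → 8/8 = 1.0000
  class_1: TP=9, FN=1+1+2=4 → 9/13 = 0.6923
  class_2: TP=5, FN=2+3+2=7 → 5/12 = 0.4167
  class_3: TP=5, FN=0+2+2=4 → 5/9 = 0.5556
Macro-recall = mean = (1.0000 + 0.6923 + 0.4167 + 0.5556) / 4 = 0.666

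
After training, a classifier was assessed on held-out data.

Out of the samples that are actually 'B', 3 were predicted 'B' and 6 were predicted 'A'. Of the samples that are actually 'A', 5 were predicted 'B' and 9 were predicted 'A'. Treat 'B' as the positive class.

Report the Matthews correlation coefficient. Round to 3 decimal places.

-0.024

MCC = (TP·TN − FP·FN) / √((TP+FP)(TP+FN)(TN+FP)(TN+FN))
Numerator = 3·9 − 5·6 = -3
Denominator = √(8·9·14·15) = √15120 = 122.9634
MCC = -3 / 122.9634 = -0.024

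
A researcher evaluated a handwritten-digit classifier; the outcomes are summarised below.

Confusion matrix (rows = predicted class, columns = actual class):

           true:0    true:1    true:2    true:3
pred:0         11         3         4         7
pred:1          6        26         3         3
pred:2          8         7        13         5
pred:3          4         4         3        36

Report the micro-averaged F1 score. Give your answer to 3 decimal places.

0.601

Micro-averaging pools counts across classes: ΣTP=86, ΣFP=57, ΣFN=57.
Micro-F1 score = 2·TP/(2·TP+FP+FN) on pooled counts = 0.601 (equals overall accuracy in single-label multiclass).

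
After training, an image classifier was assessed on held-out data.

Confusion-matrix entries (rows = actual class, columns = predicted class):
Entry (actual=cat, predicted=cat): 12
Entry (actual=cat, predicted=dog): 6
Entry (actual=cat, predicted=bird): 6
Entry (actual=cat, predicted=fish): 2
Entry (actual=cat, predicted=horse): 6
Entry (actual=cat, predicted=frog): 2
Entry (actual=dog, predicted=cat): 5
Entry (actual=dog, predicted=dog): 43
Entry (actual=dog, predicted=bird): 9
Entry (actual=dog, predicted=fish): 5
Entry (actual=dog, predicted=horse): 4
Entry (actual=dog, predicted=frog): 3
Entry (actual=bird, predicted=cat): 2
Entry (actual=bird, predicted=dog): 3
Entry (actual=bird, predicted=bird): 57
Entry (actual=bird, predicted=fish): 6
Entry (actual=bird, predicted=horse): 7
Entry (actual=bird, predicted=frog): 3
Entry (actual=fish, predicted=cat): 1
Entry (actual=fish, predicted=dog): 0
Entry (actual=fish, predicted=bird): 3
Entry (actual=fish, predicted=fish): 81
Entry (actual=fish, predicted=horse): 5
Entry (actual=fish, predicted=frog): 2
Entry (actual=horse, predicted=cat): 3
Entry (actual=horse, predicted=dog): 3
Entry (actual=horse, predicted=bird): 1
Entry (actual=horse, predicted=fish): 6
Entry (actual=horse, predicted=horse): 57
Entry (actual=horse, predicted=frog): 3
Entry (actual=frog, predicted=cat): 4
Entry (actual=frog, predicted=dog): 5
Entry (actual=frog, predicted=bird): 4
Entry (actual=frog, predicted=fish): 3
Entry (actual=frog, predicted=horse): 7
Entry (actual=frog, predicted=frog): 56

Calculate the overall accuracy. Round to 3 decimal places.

0.720

Accuracy = trace / total = (12+43+57+81+57+56=306) / 425 = 306/425 = 0.720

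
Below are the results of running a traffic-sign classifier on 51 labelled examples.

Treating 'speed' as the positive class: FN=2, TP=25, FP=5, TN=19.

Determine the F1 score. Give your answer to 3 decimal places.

0.877

Precision = TP/(TP+FP) = 25/30 = 0.8333
Recall = TP/(TP+FN) = 25/27 = 0.9259
F1 = 2·TP/(2·TP+FP+FN) = 50/57 = 0.877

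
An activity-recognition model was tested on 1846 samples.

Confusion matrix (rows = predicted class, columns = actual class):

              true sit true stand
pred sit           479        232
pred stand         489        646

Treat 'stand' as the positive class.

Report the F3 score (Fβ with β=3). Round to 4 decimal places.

0.7148

Fβ = (1+β²)·TP / ((1+β²)·TP + β²·FN + FP), with β²=9
= 10·646 / (10·646 + 9·232 + 489) = 0.7148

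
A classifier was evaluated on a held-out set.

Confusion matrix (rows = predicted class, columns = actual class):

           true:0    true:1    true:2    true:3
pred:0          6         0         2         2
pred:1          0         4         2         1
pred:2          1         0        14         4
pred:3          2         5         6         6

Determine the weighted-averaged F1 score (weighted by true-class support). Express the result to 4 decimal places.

0.5579

Per-class F1 score (2·TP/(2·TP+FP+FN)):
  0: TP=6, FP=0+2+2=4, FN=0+1+2=3 → 12/19 = 0.63158
  1: TP=4, FP=0+2+1=3, FN=0+0+5=5 → 8/16 = 0.50000
  2: TP=14, FP=1+0+4=5, FN=2+2+6=10 → 28/43 = 0.65116
  3: TP=6, FP=2+5+6=13, FN=2+1+4=7 → 12/32 = 0.37500
Weighted-F1 score = Σ (supportᵢ/N)·F1 scoreᵢ with N=55: (9/55)·0.63158 + (9/55)·0.50000 + (24/55)·0.65116 + (13/55)·0.37500 = 0.5579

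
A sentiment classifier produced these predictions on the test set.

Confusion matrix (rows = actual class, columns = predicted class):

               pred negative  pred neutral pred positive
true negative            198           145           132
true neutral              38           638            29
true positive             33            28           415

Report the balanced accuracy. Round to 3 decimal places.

0.731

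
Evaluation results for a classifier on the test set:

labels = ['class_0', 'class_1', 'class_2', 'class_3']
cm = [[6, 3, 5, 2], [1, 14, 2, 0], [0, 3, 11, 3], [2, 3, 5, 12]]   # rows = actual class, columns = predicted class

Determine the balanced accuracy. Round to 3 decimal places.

Balanced accuracy = mean of per-class recall.
  class_0: recall = 6/16 = 0.3750
  class_1: recall = 14/17 = 0.8235
  class_2: recall = 11/17 = 0.6471
  class_3: recall = 12/22 = 0.5455
Mean = (0.3750 + 0.8235 + 0.6471 + 0.5455) / 4 = 0.598

0.598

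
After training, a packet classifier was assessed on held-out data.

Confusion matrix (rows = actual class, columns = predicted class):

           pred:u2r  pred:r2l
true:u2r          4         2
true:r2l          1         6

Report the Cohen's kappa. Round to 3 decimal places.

0.530

Observed agreement pₒ = trace/N = 10/13 = 0.7692
Expected agreement pₑ = Σ (rowᵢ·colᵢ)/N² = (6·5 + 7·8)/13² = 0.5089
κ = (pₒ − pₑ)/(1 − pₑ) = (0.7692 − 0.5089)/(1 − 0.5089) = 0.530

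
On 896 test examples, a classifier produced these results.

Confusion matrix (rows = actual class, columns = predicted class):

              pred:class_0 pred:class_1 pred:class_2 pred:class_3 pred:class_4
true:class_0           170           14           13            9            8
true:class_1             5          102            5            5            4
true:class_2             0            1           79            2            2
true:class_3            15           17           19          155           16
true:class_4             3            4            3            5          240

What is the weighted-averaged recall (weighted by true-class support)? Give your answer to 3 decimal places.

Per-class recall (TP/(TP+FN)):
  class_0: TP=170, FN=14+13+9+8=44 → 170/214 = 0.7944
  class_1: TP=102, FN=5+5+5+4=19 → 102/121 = 0.8430
  class_2: TP=79, FN=0+1+2+2=5 → 79/84 = 0.9405
  class_3: TP=155, FN=15+17+19+16=67 → 155/222 = 0.6982
  class_4: TP=240, FN=3+4+3+5=15 → 240/255 = 0.9412
Weighted-recall = Σ (supportᵢ/N)·recallᵢ with N=896: (214/896)·0.7944 + (121/896)·0.8430 + (84/896)·0.9405 + (222/896)·0.6982 + (255/896)·0.9412 = 0.833

0.833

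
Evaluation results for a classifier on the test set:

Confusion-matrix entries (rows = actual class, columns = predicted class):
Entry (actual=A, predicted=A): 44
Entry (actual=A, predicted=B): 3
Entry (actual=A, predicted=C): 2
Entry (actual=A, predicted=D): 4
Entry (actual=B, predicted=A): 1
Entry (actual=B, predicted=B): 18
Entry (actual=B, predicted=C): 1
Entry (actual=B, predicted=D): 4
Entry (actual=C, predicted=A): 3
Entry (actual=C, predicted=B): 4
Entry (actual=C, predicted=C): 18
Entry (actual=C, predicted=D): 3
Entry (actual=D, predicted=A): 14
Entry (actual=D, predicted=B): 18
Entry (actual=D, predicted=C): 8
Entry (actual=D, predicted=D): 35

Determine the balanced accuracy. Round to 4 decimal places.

0.6724

Balanced accuracy = mean of per-class recall.
  A: recall = 44/53 = 0.83019
  B: recall = 18/24 = 0.75000
  C: recall = 18/28 = 0.64286
  D: recall = 35/75 = 0.46667
Mean = (0.83019 + 0.75000 + 0.64286 + 0.46667) / 4 = 0.6724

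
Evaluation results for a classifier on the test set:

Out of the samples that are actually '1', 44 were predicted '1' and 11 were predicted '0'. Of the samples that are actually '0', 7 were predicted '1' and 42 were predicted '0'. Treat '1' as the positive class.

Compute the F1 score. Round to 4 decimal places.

Precision = TP/(TP+FP) = 44/51 = 0.8627
Recall = TP/(TP+FN) = 44/55 = 0.8000
F1 = 2·TP/(2·TP+FP+FN) = 88/106 = 0.8302

0.8302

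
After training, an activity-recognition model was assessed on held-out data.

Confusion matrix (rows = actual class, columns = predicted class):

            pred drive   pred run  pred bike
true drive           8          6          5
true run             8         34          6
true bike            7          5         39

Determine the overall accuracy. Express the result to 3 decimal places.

Accuracy = trace / total = (8+34+39=81) / 118 = 81/118 = 0.686

0.686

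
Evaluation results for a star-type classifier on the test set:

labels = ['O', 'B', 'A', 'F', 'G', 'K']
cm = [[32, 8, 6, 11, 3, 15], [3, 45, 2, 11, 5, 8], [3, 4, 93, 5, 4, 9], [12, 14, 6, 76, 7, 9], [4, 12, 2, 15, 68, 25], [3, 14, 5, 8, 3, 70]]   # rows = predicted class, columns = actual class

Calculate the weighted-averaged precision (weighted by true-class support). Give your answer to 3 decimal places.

Per-class precision (TP/(TP+FP)):
  O: TP=32, FP=8+6+11+3+15=43 → 32/75 = 0.4267
  B: TP=45, FP=3+2+11+5+8=29 → 45/74 = 0.6081
  A: TP=93, FP=3+4+5+4+9=25 → 93/118 = 0.7881
  F: TP=76, FP=12+14+6+7+9=48 → 76/124 = 0.6129
  G: TP=68, FP=4+12+2+15+25=58 → 68/126 = 0.5397
  K: TP=70, FP=3+14+5+8+3=33 → 70/103 = 0.6796
Weighted-precision = Σ (supportᵢ/N)·precisionᵢ with N=620: (57/620)·0.4267 + (97/620)·0.6081 + (114/620)·0.7881 + (126/620)·0.6129 + (90/620)·0.5397 + (136/620)·0.6796 = 0.631

0.631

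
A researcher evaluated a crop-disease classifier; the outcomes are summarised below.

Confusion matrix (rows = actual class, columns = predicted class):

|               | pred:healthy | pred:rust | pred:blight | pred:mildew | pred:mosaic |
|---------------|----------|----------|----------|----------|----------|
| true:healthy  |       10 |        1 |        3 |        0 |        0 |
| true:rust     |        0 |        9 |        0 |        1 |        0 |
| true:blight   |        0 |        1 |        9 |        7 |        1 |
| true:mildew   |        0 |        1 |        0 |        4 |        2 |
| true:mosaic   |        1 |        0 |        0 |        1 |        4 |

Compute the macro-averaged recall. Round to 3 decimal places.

0.670

Per-class recall (TP/(TP+FN)):
  healthy: TP=10, FN=1+3+0+0=4 → 10/14 = 0.7143
  rust: TP=9, FN=0+0+1+0=1 → 9/10 = 0.9000
  blight: TP=9, FN=0+1+7+1=9 → 9/18 = 0.5000
  mildew: TP=4, FN=0+1+0+2=3 → 4/7 = 0.5714
  mosaic: TP=4, FN=1+0+0+1=2 → 4/6 = 0.6667
Macro-recall = mean = (0.7143 + 0.9000 + 0.5000 + 0.5714 + 0.6667) / 5 = 0.670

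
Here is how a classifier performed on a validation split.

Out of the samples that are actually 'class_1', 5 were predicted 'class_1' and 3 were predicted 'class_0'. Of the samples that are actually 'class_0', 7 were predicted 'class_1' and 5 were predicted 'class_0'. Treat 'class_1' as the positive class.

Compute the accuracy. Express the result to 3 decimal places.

0.500

Accuracy = (TP+TN)/N = (5+5)/20 = 0.500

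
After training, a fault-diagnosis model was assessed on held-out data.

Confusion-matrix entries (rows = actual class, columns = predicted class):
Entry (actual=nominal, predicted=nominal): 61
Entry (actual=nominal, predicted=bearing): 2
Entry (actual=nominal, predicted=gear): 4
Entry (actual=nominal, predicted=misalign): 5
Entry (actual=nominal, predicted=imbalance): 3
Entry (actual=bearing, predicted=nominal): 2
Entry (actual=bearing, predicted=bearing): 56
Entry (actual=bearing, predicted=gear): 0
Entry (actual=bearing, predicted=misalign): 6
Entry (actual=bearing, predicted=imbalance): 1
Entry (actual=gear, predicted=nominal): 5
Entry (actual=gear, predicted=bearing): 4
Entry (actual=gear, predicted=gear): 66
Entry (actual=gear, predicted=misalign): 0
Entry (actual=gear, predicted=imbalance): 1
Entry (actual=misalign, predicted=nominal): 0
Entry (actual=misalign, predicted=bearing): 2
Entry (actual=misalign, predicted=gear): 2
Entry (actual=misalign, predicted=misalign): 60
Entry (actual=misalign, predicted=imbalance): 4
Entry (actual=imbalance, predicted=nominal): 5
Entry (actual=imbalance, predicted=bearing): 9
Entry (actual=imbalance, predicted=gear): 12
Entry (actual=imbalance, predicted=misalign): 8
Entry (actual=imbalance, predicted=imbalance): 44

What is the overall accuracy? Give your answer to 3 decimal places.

0.793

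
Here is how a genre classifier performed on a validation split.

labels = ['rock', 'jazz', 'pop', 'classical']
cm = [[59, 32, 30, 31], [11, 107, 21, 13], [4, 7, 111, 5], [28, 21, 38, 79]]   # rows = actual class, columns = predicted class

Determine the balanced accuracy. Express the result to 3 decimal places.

0.611

Balanced accuracy = mean of per-class recall.
  rock: recall = 59/152 = 0.3882
  jazz: recall = 107/152 = 0.7039
  pop: recall = 111/127 = 0.8740
  classical: recall = 79/166 = 0.4759
Mean = (0.3882 + 0.7039 + 0.8740 + 0.4759) / 4 = 0.611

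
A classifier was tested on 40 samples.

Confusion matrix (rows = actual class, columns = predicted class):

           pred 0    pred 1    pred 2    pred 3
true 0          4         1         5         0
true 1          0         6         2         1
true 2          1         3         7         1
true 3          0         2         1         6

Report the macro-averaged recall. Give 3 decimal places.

0.579

Per-class recall (TP/(TP+FN)):
  0: TP=4, FN=1+5+0=6 → 4/10 = 0.4000
  1: TP=6, FN=0+2+1=3 → 6/9 = 0.6667
  2: TP=7, FN=1+3+1=5 → 7/12 = 0.5833
  3: TP=6, FN=0+2+1=3 → 6/9 = 0.6667
Macro-recall = mean = (0.4000 + 0.6667 + 0.5833 + 0.6667) / 4 = 0.579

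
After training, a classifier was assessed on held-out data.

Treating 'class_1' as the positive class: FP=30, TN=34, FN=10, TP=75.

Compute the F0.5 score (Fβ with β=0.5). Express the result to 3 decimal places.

Fβ = (1+β²)·TP / ((1+β²)·TP + β²·FN + FP), with β²=1/4
= 1.25·75 / (1.25·75 + 0.25·10 + 30) = 0.743

0.743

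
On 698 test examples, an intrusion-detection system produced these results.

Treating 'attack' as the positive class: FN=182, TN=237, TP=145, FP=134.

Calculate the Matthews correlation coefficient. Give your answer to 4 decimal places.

0.0838

MCC = (TP·TN − FP·FN) / √((TP+FP)(TP+FN)(TN+FP)(TN+FN))
Numerator = 145·237 − 134·182 = 9977
Denominator = √(279·327·371·419) = √14182078617 = 119088.5327
MCC = 9977 / 119088.5327 = 0.0838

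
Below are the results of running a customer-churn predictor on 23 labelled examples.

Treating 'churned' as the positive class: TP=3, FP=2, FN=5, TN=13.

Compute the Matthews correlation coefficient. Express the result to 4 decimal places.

0.2791

MCC = (TP·TN − FP·FN) / √((TP+FP)(TP+FN)(TN+FP)(TN+FN))
Numerator = 3·13 − 2·5 = 29
Denominator = √(5·8·15·18) = √10800 = 103.9230
MCC = 29 / 103.9230 = 0.2791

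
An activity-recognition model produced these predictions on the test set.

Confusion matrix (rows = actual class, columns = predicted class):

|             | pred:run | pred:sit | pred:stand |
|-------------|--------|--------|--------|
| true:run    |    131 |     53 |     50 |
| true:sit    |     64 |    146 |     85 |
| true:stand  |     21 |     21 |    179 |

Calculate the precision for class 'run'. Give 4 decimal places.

0.6065

Take TP from the diagonal, FP from the rest of the 'run' prediction marginal, FN from the rest of the 'run' actual marginal.
precision = TP/(TP+FP).
run: TP=131, FP=64+21=85 → 131/216 = 0.60648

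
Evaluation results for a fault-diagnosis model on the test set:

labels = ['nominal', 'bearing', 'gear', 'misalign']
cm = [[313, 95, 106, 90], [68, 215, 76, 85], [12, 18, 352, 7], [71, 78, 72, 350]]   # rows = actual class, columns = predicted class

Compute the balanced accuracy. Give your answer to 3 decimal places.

0.630

Balanced accuracy = mean of per-class recall.
  nominal: recall = 313/604 = 0.5182
  bearing: recall = 215/444 = 0.4842
  gear: recall = 352/389 = 0.9049
  misalign: recall = 350/571 = 0.6130
Mean = (0.5182 + 0.4842 + 0.9049 + 0.6130) / 4 = 0.630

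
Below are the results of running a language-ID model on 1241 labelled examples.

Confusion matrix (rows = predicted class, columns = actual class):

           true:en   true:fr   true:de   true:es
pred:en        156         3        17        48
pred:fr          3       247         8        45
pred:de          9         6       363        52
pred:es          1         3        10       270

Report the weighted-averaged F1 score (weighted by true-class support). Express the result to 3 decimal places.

0.831

Per-class F1 score (2·TP/(2·TP+FP+FN)):
  en: TP=156, FP=3+17+48=68, FN=3+9+1=13 → 312/393 = 0.7939
  fr: TP=247, FP=3+8+45=56, FN=3+6+3=12 → 494/562 = 0.8790
  de: TP=363, FP=9+6+52=67, FN=17+8+10=35 → 726/828 = 0.8768
  es: TP=270, FP=1+3+10=14, FN=48+45+52=145 → 540/699 = 0.7725
Weighted-F1 score = Σ (supportᵢ/N)·F1 scoreᵢ with N=1241: (169/1241)·0.7939 + (259/1241)·0.8790 + (398/1241)·0.8768 + (415/1241)·0.7725 = 0.831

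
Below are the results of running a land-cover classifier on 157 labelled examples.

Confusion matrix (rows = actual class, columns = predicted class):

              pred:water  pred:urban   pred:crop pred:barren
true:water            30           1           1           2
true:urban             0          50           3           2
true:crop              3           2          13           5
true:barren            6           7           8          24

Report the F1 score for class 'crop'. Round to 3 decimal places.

0.542

F1 score = 2·TP/(2·TP+FP+FN).
crop: TP=13, FP=1+3+8=12, FN=3+2+5=10 → 26/48 = 0.5417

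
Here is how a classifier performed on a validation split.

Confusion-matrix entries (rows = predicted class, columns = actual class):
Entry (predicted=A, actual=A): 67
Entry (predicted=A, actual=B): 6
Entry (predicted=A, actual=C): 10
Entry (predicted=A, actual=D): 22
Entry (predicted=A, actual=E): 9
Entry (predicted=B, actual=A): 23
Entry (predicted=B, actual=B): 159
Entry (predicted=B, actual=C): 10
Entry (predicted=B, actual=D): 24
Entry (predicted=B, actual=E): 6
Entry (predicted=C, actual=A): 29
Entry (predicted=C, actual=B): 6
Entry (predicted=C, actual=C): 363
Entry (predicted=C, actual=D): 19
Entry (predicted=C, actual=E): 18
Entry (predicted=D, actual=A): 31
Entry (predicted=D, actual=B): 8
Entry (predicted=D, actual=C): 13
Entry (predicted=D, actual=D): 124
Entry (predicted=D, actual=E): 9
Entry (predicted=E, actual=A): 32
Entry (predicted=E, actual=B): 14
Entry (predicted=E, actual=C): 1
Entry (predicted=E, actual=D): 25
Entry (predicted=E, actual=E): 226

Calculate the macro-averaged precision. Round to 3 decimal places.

0.713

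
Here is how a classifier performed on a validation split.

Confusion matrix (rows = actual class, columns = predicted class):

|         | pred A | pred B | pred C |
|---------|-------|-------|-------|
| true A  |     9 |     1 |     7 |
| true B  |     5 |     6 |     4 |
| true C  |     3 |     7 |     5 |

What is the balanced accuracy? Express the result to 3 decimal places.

0.421

Balanced accuracy = mean of per-class recall.
  A: recall = 9/17 = 0.5294
  B: recall = 6/15 = 0.4000
  C: recall = 5/15 = 0.3333
Mean = (0.5294 + 0.4000 + 0.3333) / 3 = 0.421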